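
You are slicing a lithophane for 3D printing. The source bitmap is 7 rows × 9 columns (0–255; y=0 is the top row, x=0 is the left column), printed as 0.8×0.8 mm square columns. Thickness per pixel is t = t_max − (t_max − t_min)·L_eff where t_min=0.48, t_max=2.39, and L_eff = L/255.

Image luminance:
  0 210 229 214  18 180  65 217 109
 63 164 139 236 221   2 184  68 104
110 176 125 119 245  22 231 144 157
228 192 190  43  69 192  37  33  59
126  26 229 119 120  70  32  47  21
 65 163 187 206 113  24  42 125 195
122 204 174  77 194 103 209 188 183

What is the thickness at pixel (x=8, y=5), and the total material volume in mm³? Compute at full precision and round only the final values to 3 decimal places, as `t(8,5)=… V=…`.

span = t_max - t_min = 2.39 - 0.48 = 1.910
L(8,5) = 195, L_eff = 195/255 = 0.764706
t(8,5) = 2.39 - 1.910·0.764706 = 0.929
Σt over all 7·9 pixels = 1140583/12750 ≈ 89.4574902
V = pitch²·Σt = 0.8²·1140583/12750 = 57.253

t(8,5)=0.929 V=57.253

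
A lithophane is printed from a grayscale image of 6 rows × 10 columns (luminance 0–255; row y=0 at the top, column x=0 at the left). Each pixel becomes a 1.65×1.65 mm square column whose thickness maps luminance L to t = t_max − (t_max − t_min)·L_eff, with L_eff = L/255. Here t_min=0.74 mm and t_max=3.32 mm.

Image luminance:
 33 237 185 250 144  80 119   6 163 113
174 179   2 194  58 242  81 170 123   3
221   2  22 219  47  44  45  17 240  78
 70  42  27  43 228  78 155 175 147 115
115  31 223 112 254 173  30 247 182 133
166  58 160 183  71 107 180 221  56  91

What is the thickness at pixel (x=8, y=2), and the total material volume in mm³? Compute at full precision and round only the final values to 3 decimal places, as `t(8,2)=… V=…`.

t(8,2)=0.892 V=339.478

span = t_max - t_min = 3.32 - 0.74 = 2.580
L(8,2) = 240, L_eff = 240/255 = 0.941176
t(8,2) = 3.32 - 2.580·0.941176 = 0.892
Σt over all 6·10 pixels = 264974/2125 ≈ 124.6936471
V = pitch²·Σt = 1.65²·264974/2125 = 339.478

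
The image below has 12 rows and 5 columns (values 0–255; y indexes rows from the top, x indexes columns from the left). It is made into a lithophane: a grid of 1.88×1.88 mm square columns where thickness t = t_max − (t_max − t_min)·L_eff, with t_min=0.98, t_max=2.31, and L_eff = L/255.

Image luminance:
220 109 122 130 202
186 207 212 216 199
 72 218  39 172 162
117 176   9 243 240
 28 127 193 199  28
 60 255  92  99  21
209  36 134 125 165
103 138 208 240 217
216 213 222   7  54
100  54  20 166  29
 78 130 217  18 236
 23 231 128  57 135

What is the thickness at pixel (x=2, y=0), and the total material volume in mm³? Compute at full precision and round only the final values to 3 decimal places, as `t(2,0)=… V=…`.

span = t_max - t_min = 2.31 - 0.98 = 1.330
L(2,0) = 122, L_eff = 122/255 = 0.478431
t(2,0) = 2.31 - 1.330·0.478431 = 1.674
Σt over all 12·5 pixels = 95.508
V = pitch²·Σt = 1.88²·95.508 = 337.563

t(2,0)=1.674 V=337.563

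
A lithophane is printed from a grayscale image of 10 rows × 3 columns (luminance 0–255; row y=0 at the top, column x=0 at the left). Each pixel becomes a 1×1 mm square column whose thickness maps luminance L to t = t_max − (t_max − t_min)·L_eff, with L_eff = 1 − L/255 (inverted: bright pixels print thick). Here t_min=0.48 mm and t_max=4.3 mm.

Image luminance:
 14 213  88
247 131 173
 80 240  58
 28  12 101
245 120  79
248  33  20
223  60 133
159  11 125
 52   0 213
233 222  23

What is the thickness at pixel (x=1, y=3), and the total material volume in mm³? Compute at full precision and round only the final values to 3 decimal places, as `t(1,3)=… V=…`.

t(1,3)=0.660 V=68.090

span = t_max - t_min = 4.3 - 0.48 = 3.820
L(1,3) = 12, L_eff = 1 - 12/255 = 0.952941 (inverted)
t(1,3) = 4.3 - 3.820·0.952941 = 0.660
Σt over all 10·3 pixels = 434072/6375 ≈ 68.0897255
V = pitch²·Σt = 1²·434072/6375 = 68.090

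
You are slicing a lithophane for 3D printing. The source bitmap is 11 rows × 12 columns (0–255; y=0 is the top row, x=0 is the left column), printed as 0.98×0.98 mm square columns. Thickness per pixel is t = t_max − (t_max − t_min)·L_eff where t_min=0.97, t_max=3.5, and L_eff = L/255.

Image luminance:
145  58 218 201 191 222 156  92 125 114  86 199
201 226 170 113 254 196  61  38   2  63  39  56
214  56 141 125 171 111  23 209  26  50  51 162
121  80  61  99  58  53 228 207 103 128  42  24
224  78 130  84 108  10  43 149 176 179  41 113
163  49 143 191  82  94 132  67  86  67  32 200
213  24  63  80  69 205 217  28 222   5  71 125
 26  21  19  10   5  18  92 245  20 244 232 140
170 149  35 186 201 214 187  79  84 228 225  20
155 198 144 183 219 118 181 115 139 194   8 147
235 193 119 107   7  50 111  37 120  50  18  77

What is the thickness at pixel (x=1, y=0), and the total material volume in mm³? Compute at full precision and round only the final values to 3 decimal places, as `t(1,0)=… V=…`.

t(1,0)=2.925 V=295.944

span = t_max - t_min = 3.5 - 0.97 = 2.530
L(1,0) = 58, L_eff = 58/255 = 0.227451
t(1,0) = 3.5 - 2.530·0.227451 = 2.925
Σt over all 11·12 pixels = 2619243/8500 ≈ 308.1462353
V = pitch²·Σt = 0.98²·2619243/8500 = 295.944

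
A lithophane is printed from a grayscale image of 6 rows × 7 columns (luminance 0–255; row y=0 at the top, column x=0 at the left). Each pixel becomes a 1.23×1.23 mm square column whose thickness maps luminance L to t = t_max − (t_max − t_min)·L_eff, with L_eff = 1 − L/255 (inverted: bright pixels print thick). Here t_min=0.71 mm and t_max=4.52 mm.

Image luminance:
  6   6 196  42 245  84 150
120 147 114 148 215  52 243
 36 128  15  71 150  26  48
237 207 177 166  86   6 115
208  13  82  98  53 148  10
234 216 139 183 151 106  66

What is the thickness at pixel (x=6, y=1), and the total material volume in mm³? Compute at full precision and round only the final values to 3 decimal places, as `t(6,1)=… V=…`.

t(6,1)=4.341 V=156.849

span = t_max - t_min = 4.52 - 0.71 = 3.810
L(6,1) = 243, L_eff = 1 - 243/255 = 0.047059 (inverted)
t(6,1) = 4.52 - 3.810·0.047059 = 4.341
Σt over all 6·7 pixels = 881231/8500 ≈ 103.6742353
V = pitch²·Σt = 1.23²·881231/8500 = 156.849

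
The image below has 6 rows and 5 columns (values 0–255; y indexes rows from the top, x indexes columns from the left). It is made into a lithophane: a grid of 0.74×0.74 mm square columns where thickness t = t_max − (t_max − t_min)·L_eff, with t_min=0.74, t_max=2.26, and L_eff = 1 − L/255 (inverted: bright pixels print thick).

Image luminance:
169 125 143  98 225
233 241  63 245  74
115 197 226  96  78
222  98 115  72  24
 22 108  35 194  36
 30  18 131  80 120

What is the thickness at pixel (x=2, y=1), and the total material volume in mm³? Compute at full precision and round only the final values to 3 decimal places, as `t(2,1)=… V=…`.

t(2,1)=1.116 V=24.015

span = t_max - t_min = 2.26 - 0.74 = 1.520
L(2,1) = 63, L_eff = 1 - 63/255 = 0.752941 (inverted)
t(2,1) = 2.26 - 1.520·0.752941 = 1.116
Σt over all 6·5 pixels = 93193/2125 ≈ 43.8555294
V = pitch²·Σt = 0.74²·93193/2125 = 24.015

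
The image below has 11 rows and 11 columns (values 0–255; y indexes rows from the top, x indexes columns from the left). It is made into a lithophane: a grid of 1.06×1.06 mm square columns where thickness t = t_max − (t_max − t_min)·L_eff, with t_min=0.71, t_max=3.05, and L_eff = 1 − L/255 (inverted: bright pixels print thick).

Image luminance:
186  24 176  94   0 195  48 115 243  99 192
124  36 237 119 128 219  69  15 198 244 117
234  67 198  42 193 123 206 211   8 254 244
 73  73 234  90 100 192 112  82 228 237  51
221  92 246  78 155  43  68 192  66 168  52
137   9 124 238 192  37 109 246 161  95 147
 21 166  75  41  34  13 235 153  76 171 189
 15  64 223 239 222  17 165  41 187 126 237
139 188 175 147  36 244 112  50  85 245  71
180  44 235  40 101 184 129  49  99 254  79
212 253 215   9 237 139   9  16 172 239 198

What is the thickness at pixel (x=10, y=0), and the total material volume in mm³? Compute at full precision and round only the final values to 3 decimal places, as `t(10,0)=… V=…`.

span = t_max - t_min = 3.05 - 0.71 = 2.340
L(10,0) = 192, L_eff = 1 - 192/255 = 0.247059 (inverted)
t(10,0) = 3.05 - 2.340·0.247059 = 2.472
Σt over all 11·11 pixels = 2001713/8500 ≈ 235.4956471
V = pitch²·Σt = 1.06²·2001713/8500 = 264.603

t(10,0)=2.472 V=264.603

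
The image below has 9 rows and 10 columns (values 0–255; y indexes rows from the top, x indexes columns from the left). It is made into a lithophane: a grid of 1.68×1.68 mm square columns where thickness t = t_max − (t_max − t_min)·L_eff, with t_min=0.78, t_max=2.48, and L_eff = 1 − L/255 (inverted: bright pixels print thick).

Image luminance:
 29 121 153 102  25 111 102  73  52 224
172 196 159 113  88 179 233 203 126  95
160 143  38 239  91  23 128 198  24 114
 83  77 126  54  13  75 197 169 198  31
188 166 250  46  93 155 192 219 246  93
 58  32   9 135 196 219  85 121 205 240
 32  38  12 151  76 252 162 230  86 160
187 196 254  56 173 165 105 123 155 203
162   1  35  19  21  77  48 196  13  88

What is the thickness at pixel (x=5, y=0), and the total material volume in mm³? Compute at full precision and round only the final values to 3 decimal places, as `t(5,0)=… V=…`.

t(5,0)=1.520 V=408.138

span = t_max - t_min = 2.48 - 0.78 = 1.700
L(5,0) = 111, L_eff = 1 - 111/255 = 0.564706 (inverted)
t(5,0) = 2.48 - 1.700·0.564706 = 1.520
Σt over all 9·10 pixels = 21691/150 ≈ 144.6066667
V = pitch²·Σt = 1.68²·21691/150 = 408.138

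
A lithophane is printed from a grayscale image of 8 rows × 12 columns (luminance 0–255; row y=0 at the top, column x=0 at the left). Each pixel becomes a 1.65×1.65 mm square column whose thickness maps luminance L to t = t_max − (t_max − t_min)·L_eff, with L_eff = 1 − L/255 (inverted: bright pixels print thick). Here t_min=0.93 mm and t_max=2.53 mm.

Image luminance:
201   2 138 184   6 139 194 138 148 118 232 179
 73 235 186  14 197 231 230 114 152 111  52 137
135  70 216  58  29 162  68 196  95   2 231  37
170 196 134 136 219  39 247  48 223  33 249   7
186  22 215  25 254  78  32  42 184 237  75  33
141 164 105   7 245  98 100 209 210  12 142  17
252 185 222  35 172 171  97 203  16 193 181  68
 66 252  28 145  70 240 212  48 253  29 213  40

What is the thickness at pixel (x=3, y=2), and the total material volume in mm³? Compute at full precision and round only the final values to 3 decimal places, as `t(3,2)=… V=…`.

span = t_max - t_min = 2.53 - 0.93 = 1.600
L(3,2) = 58, L_eff = 1 - 58/255 = 0.772549 (inverted)
t(3,2) = 2.53 - 1.600·0.772549 = 1.294
Σt over all 8·12 pixels = 214912/1275 ≈ 168.5584314
V = pitch²·Σt = 1.65²·214912/1275 = 458.900

t(3,2)=1.294 V=458.900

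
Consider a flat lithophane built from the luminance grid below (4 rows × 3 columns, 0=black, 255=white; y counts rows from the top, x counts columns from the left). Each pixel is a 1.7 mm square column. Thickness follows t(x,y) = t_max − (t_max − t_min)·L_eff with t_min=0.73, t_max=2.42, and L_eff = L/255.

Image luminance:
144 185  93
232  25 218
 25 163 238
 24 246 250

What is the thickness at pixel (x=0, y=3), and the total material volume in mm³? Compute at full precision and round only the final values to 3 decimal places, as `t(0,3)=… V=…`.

span = t_max - t_min = 2.42 - 0.73 = 1.690
L(0,3) = 24, L_eff = 24/255 = 0.094118
t(0,3) = 2.42 - 1.690·0.094118 = 2.261
Σt over all 4·3 pixels = 429053/25500 ≈ 16.8256078
V = pitch²·Σt = 1.7²·429053/25500 = 48.626

t(0,3)=2.261 V=48.626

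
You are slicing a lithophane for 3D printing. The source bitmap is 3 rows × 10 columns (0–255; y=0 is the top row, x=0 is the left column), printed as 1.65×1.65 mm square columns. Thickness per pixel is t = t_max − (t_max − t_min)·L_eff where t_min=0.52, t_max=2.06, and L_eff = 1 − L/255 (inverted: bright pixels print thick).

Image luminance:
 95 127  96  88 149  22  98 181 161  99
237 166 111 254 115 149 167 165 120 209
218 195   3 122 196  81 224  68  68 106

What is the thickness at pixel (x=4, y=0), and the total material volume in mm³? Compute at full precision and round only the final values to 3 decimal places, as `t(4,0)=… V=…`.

t(4,0)=1.420 V=109.718

span = t_max - t_min = 2.06 - 0.52 = 1.540
L(4,0) = 149, L_eff = 1 - 149/255 = 0.415686 (inverted)
t(4,0) = 2.06 - 1.540·0.415686 = 1.420
Σt over all 3·10 pixels = 51383/1275 ≈ 40.3003922
V = pitch²·Σt = 1.65²·51383/1275 = 109.718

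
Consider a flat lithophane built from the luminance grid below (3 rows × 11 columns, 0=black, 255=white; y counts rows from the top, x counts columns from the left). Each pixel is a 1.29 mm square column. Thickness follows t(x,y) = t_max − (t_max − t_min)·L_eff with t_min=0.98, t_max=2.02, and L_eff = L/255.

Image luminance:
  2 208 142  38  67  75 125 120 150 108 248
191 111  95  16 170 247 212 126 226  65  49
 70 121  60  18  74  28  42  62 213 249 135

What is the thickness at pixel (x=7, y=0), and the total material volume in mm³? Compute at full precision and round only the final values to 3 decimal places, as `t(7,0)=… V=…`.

span = t_max - t_min = 2.02 - 0.98 = 1.040
L(7,0) = 120, L_eff = 120/255 = 0.470588
t(7,0) = 2.02 - 1.040·0.470588 = 1.531
Σt over all 3·11 pixels = 649039/12750 ≈ 50.9050196
V = pitch²·Σt = 1.29²·649039/12750 = 84.711

t(7,0)=1.531 V=84.711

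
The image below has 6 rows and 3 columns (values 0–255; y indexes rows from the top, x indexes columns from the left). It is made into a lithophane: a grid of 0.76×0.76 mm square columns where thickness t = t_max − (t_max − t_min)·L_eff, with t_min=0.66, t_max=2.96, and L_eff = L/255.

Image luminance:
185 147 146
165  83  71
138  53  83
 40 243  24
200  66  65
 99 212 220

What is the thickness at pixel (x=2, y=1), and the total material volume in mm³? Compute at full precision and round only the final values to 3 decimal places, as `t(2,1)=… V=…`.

span = t_max - t_min = 2.96 - 0.66 = 2.300
L(2,1) = 71, L_eff = 71/255 = 0.278431
t(2,1) = 2.96 - 2.300·0.278431 = 2.320
Σt over all 6·3 pixels = 42172/1275 ≈ 33.0760784
V = pitch²·Σt = 0.76²·42172/1275 = 19.105

t(2,1)=2.320 V=19.105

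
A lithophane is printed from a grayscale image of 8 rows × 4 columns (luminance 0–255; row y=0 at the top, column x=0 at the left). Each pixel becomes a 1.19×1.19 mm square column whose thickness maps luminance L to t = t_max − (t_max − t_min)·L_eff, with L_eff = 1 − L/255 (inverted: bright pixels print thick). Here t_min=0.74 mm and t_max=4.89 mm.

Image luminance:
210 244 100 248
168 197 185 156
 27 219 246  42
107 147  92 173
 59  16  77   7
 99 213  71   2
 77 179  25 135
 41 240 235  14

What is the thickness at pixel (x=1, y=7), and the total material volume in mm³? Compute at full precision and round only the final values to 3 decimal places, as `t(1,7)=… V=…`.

t(1,7)=4.646 V=126.894

span = t_max - t_min = 4.89 - 0.74 = 4.150
L(1,7) = 240, L_eff = 1 - 240/255 = 0.058824 (inverted)
t(1,7) = 4.89 - 4.150·0.058824 = 4.646
Σt over all 8·4 pixels = 457001/5100 ≈ 89.6080392
V = pitch²·Σt = 1.19²·457001/5100 = 126.894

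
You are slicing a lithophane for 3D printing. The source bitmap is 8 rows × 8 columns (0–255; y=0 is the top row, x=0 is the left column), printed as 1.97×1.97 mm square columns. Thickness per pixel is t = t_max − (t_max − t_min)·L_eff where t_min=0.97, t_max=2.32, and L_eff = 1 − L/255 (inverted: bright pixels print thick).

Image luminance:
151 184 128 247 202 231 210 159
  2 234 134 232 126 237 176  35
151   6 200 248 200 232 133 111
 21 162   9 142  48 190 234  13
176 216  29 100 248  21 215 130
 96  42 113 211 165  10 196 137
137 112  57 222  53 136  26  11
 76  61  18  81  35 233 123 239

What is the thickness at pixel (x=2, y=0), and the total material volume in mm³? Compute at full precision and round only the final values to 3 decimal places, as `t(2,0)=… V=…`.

t(2,0)=1.648 V=415.834

span = t_max - t_min = 2.32 - 0.97 = 1.350
L(2,0) = 128, L_eff = 1 - 128/255 = 0.498039 (inverted)
t(2,0) = 2.32 - 1.350·0.498039 = 1.648
Σt over all 8·8 pixels = 182153/1700 ≈ 107.1488235
V = pitch²·Σt = 1.97²·182153/1700 = 415.834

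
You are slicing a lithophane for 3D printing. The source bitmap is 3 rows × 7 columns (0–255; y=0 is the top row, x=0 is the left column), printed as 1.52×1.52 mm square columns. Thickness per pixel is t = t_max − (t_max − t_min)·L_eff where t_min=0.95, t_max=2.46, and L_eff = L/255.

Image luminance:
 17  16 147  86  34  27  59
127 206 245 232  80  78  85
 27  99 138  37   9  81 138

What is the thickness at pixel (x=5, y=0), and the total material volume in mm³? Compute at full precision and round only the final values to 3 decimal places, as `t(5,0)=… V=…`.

span = t_max - t_min = 2.46 - 0.95 = 1.510
L(5,0) = 27, L_eff = 27/255 = 0.105882
t(5,0) = 2.46 - 1.510·0.105882 = 2.300
Σt over all 3·7 pixels = 170027/4250 ≈ 40.0063529
V = pitch²·Σt = 1.52²·170027/4250 = 92.431

t(5,0)=2.300 V=92.431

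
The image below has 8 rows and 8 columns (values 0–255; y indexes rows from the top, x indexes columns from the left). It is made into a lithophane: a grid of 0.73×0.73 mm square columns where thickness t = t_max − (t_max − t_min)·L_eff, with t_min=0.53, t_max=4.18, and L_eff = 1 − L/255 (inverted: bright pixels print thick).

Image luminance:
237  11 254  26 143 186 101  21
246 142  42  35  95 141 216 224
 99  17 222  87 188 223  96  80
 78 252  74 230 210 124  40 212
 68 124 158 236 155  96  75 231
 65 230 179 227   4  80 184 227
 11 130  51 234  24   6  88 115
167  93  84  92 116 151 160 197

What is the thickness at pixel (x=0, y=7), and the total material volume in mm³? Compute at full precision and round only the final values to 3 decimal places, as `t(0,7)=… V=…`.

span = t_max - t_min = 4.18 - 0.53 = 3.650
L(0,7) = 167, L_eff = 1 - 167/255 = 0.345098 (inverted)
t(0,7) = 4.18 - 3.650·0.345098 = 2.920
Σt over all 8·8 pixels = 393461/2550 ≈ 154.2984314
V = pitch²·Σt = 0.73²·393461/2550 = 82.226

t(0,7)=2.920 V=82.226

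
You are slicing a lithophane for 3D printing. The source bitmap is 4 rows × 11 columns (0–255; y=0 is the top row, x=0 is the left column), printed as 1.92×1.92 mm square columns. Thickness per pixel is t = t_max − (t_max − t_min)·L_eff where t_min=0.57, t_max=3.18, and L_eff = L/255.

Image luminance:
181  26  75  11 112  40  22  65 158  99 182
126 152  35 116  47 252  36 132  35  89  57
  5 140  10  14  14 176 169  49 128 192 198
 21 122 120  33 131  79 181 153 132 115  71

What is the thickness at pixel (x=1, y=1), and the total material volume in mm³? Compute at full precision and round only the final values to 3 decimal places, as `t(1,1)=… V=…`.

span = t_max - t_min = 3.18 - 0.57 = 2.610
L(1,1) = 152, L_eff = 152/255 = 0.596078
t(1,1) = 3.18 - 2.610·0.596078 = 1.624
Σt over all 4·11 pixels = 95.898
V = pitch²·Σt = 1.92²·95.898 = 353.518

t(1,1)=1.624 V=353.518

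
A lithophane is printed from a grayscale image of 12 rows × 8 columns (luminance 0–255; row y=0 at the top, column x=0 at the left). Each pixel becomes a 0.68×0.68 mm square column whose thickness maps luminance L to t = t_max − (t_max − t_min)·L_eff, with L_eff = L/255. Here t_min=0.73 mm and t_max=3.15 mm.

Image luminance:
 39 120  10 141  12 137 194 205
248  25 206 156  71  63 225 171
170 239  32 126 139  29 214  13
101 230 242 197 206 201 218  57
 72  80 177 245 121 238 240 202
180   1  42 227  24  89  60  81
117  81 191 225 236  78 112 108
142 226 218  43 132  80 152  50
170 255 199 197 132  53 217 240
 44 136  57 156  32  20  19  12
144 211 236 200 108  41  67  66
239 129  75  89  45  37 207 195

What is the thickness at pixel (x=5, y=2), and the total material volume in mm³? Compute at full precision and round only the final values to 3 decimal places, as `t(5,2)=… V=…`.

span = t_max - t_min = 3.15 - 0.73 = 2.420
L(5,2) = 29, L_eff = 29/255 = 0.113725
t(5,2) = 3.15 - 2.420·0.113725 = 2.875
Σt over all 12·8 pixels = 154311/850 ≈ 181.5423529
V = pitch²·Σt = 0.68²·154311/850 = 83.945

t(5,2)=2.875 V=83.945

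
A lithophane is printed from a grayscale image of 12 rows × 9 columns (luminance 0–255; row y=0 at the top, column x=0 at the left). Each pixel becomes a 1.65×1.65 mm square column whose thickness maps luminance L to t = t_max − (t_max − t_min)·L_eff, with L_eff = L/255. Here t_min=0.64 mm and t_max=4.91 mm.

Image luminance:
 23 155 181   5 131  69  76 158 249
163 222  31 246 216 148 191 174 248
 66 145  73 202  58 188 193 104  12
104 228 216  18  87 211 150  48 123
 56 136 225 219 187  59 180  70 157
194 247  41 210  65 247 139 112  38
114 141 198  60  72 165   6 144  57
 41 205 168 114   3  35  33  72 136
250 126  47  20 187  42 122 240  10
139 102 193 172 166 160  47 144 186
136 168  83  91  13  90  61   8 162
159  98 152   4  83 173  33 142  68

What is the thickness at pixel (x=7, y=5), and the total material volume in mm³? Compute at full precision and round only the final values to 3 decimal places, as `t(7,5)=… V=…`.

span = t_max - t_min = 4.91 - 0.64 = 4.270
L(7,5) = 112, L_eff = 112/255 = 0.439216
t(7,5) = 4.91 - 4.270·0.439216 = 3.035
Σt over all 12·9 pixels = 521873/1700 ≈ 306.9841176
V = pitch²·Σt = 1.65²·521873/1700 = 835.764

t(7,5)=3.035 V=835.764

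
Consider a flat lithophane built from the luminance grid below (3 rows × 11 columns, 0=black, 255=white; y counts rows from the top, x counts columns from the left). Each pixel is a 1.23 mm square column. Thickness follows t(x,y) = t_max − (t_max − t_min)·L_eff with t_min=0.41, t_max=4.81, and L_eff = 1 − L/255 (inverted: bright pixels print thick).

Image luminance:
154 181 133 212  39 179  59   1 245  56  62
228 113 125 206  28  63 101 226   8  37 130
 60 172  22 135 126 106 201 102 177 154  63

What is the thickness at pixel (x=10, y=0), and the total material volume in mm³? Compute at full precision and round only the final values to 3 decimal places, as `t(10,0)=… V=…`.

span = t_max - t_min = 4.81 - 0.41 = 4.400
L(10,0) = 62, L_eff = 1 - 62/255 = 0.756863 (inverted)
t(10,0) = 4.81 - 4.400·0.756863 = 1.480
Σt over all 3·11 pixels = 82511/1020 ≈ 80.8931373
V = pitch²·Σt = 1.23²·82511/1020 = 122.383

t(10,0)=1.480 V=122.383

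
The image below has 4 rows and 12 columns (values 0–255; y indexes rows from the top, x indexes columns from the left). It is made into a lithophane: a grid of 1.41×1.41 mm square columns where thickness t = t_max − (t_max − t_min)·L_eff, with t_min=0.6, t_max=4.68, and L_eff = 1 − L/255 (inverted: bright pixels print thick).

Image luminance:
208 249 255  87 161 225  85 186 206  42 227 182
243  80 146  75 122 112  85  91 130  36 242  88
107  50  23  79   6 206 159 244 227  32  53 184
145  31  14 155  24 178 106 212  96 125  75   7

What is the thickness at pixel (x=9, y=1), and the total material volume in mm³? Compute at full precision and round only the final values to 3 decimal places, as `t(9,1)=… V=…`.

span = t_max - t_min = 4.68 - 0.6 = 4.080
L(9,1) = 36, L_eff = 1 - 36/255 = 0.858824 (inverted)
t(9,1) = 4.68 - 4.080·0.858824 = 1.176
Σt over all 4·12 pixels = 126.416
V = pitch²·Σt = 1.41²·126.416 = 251.328

t(9,1)=1.176 V=251.328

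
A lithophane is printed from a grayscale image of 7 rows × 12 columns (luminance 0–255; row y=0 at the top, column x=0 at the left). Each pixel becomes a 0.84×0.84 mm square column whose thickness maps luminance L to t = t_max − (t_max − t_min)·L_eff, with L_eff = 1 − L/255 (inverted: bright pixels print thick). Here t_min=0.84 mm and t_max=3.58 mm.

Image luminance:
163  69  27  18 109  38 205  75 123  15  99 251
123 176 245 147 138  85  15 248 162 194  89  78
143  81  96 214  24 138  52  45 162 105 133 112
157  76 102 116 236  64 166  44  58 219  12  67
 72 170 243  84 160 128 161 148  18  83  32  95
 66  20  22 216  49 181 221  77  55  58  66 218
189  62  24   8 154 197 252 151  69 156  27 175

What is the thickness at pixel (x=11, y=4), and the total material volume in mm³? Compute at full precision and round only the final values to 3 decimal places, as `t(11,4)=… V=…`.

t(11,4)=1.861 V=122.731

span = t_max - t_min = 3.58 - 0.84 = 2.740
L(11,4) = 95, L_eff = 1 - 95/255 = 0.627451 (inverted)
t(11,4) = 3.58 - 2.740·0.627451 = 1.861
Σt over all 7·12 pixels = 739239/4250 ≈ 173.9385882
V = pitch²·Σt = 0.84²·739239/4250 = 122.731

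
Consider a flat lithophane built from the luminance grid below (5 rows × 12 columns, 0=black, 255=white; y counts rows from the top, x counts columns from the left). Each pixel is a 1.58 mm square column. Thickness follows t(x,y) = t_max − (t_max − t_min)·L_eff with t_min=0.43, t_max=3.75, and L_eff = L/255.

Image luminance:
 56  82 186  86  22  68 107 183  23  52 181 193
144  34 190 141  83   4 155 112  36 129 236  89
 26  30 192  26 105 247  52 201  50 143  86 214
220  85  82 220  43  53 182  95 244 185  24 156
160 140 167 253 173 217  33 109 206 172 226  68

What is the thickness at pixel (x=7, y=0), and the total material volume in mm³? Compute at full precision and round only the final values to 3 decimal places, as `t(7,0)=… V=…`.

t(7,0)=1.367 V=318.671

span = t_max - t_min = 3.75 - 0.43 = 3.320
L(7,0) = 183, L_eff = 183/255 = 0.717647
t(7,0) = 3.75 - 3.320·0.717647 = 1.367
Σt over all 5·12 pixels = 813784/6375 ≈ 127.6523922
V = pitch²·Σt = 1.58²·813784/6375 = 318.671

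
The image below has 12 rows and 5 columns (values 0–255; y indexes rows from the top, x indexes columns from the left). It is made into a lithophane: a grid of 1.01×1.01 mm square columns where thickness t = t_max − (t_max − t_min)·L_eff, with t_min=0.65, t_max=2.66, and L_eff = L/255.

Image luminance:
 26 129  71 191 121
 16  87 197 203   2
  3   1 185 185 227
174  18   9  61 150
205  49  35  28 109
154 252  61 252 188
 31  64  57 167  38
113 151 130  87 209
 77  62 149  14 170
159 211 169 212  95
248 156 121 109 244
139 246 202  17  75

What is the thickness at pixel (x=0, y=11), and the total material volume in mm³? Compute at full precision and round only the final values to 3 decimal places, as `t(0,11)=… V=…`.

span = t_max - t_min = 2.66 - 0.65 = 2.010
L(0,11) = 139, L_eff = 139/255 = 0.545098
t(0,11) = 2.66 - 2.010·0.545098 = 1.564
Σt over all 12·5 pixels = 866763/8500 ≈ 101.9721176
V = pitch²·Σt = 1.01²·866763/8500 = 104.022

t(0,11)=1.564 V=104.022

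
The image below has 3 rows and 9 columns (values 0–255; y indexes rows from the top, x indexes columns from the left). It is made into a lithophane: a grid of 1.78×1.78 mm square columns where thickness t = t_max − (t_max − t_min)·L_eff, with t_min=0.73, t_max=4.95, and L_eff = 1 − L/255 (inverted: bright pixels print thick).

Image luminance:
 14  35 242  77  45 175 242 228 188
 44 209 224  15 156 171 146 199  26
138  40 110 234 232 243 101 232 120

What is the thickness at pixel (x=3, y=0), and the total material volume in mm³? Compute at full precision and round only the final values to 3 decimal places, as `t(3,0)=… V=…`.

span = t_max - t_min = 4.95 - 0.73 = 4.220
L(3,0) = 77, L_eff = 1 - 77/255 = 0.698039 (inverted)
t(3,0) = 4.95 - 4.220·0.698039 = 2.004
Σt over all 3·9 pixels = 2142497/25500 ≈ 84.0194902
V = pitch²·Σt = 1.78²·2142497/25500 = 266.207

t(3,0)=2.004 V=266.207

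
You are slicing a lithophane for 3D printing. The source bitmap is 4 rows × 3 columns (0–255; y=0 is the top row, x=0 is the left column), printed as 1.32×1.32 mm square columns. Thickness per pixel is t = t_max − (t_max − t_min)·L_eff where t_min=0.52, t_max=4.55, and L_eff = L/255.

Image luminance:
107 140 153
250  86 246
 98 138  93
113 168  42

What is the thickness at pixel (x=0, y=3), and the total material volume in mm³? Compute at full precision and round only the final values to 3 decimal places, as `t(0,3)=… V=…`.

span = t_max - t_min = 4.55 - 0.52 = 4.030
L(0,3) = 113, L_eff = 113/255 = 0.443137
t(0,3) = 4.55 - 4.030·0.443137 = 2.764
Σt over all 4·3 pixels = 366899/12750 ≈ 28.7763922
V = pitch²·Σt = 1.32²·366899/12750 = 50.140

t(0,3)=2.764 V=50.140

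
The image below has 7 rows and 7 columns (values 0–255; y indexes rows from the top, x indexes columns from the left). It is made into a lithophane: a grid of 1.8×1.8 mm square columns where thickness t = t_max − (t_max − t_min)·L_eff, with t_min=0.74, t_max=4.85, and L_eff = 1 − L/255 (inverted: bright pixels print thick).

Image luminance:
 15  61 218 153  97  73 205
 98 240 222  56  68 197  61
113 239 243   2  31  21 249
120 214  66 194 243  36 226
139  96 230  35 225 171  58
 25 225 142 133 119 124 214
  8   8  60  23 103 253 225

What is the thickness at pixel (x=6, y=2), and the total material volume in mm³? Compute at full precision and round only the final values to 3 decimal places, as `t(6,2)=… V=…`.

t(6,2)=4.753 V=450.497

span = t_max - t_min = 4.85 - 0.74 = 4.110
L(6,2) = 249, L_eff = 1 - 249/255 = 0.023529 (inverted)
t(6,2) = 4.85 - 4.110·0.023529 = 4.753
Σt over all 7·7 pixels = 1181859/8500 ≈ 139.0422353
V = pitch²·Σt = 1.8²·1181859/8500 = 450.497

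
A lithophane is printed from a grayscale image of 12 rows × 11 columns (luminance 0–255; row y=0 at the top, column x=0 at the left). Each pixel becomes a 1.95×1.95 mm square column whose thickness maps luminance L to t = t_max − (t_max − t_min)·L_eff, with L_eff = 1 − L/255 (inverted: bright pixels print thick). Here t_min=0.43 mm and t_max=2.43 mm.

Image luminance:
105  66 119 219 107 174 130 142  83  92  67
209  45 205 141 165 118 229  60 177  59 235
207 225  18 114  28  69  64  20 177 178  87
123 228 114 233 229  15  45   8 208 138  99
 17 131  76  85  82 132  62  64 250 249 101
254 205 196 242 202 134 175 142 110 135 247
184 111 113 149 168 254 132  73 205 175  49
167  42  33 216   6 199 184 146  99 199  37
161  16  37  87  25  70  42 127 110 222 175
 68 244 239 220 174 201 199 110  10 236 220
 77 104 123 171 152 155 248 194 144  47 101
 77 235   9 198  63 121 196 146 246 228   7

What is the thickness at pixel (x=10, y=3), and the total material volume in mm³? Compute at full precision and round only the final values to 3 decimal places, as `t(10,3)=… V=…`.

t(10,3)=1.206 V=747.911

span = t_max - t_min = 2.43 - 0.43 = 2.000
L(10,3) = 99, L_eff = 1 - 99/255 = 0.611765 (inverted)
t(10,3) = 2.43 - 2.000·0.611765 = 1.206
Σt over all 12·11 pixels = 83593/425 ≈ 196.6894118
V = pitch²·Σt = 1.95²·83593/425 = 747.911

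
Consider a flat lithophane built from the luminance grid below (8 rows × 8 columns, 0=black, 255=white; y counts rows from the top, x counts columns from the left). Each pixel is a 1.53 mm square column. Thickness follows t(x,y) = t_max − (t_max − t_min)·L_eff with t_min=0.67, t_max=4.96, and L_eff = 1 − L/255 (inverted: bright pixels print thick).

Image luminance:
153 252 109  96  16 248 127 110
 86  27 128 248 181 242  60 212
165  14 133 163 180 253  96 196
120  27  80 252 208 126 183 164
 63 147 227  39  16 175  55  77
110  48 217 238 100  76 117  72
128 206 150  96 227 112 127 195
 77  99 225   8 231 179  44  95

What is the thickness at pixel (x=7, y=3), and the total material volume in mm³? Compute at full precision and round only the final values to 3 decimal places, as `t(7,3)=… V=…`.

t(7,3)=3.429 V=440.286

span = t_max - t_min = 4.96 - 0.67 = 4.290
L(7,3) = 164, L_eff = 1 - 164/255 = 0.356863 (inverted)
t(7,3) = 4.96 - 4.290·0.356863 = 3.429
Σt over all 8·8 pixels = 1598713/8500 ≈ 188.0838824
V = pitch²·Σt = 1.53²·1598713/8500 = 440.286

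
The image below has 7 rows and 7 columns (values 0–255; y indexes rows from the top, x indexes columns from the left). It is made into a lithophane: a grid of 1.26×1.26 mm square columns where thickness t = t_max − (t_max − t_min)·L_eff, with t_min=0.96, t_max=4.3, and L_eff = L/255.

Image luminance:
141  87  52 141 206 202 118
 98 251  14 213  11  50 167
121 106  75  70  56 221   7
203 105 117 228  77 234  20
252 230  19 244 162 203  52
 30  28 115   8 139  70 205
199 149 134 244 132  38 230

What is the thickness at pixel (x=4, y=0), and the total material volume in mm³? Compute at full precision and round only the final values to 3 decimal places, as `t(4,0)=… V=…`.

t(4,0)=1.602 V=204.043

span = t_max - t_min = 4.3 - 0.96 = 3.340
L(4,0) = 206, L_eff = 206/255 = 0.807843
t(4,0) = 4.3 - 3.340·0.807843 = 1.602
Σt over all 7·7 pixels = 1638667/12750 ≈ 128.5229020
V = pitch²·Σt = 1.26²·1638667/12750 = 204.043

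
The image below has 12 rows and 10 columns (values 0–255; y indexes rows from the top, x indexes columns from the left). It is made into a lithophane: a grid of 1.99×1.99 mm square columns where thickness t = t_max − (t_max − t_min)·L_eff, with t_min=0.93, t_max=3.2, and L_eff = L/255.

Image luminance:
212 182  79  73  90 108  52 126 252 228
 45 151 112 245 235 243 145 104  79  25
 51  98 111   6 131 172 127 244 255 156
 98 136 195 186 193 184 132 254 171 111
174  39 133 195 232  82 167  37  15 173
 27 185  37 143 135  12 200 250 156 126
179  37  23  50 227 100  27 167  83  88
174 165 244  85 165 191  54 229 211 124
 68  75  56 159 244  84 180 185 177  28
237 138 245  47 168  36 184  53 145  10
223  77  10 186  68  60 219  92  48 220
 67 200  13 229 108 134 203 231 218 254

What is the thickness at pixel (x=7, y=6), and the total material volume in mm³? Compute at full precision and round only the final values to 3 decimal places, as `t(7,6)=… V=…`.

span = t_max - t_min = 3.2 - 0.93 = 2.270
L(7,6) = 167, L_eff = 167/255 = 0.654902
t(7,6) = 3.2 - 2.270·0.654902 = 1.713
Σt over all 12·10 pixels = 2029347/8500 ≈ 238.7467059
V = pitch²·Σt = 1.99²·2029347/8500 = 945.461

t(7,6)=1.713 V=945.461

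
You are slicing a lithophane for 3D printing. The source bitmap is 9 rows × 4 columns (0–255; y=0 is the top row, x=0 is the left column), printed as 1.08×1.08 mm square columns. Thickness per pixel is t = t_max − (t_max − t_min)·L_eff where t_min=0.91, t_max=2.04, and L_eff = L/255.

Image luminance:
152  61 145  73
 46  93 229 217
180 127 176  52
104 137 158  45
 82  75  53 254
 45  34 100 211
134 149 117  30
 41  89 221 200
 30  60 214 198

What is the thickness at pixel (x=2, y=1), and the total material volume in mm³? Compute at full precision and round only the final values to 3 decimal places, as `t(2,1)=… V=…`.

span = t_max - t_min = 2.04 - 0.91 = 1.130
L(2,1) = 229, L_eff = 229/255 = 0.898039
t(2,1) = 2.04 - 1.130·0.898039 = 1.025
Σt over all 9·4 pixels = 115267/2125 ≈ 54.2432941
V = pitch²·Σt = 1.08²·115267/2125 = 63.269

t(2,1)=1.025 V=63.269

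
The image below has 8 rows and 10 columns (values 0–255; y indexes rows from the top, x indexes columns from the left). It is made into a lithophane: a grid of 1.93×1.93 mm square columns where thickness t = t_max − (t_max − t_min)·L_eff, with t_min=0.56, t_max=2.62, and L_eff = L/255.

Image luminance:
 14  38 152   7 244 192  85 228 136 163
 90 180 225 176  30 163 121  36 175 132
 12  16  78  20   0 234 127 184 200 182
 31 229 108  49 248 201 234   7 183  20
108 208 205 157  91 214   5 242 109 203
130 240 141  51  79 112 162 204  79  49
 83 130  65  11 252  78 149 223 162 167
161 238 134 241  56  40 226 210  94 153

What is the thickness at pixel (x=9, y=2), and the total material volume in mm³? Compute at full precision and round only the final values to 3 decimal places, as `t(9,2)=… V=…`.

span = t_max - t_min = 2.62 - 0.56 = 2.060
L(9,2) = 182, L_eff = 182/255 = 0.713725
t(9,2) = 2.62 - 2.060·0.713725 = 1.150
Σt over all 8·10 pixels = 789682/6375 ≈ 123.8716863
V = pitch²·Σt = 1.93²·789682/6375 = 461.410

t(9,2)=1.150 V=461.410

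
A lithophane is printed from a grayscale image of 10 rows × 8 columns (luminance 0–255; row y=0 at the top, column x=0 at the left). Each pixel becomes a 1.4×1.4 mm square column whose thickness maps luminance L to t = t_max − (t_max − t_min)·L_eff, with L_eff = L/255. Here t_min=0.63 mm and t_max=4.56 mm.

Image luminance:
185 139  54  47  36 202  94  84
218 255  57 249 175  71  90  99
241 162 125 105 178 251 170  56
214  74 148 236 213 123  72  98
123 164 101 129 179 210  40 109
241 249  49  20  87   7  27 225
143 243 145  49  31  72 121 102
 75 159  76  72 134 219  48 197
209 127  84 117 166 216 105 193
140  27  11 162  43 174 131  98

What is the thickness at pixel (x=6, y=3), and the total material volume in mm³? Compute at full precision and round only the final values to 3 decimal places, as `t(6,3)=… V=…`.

t(6,3)=3.450 V=401.761

span = t_max - t_min = 4.56 - 0.63 = 3.930
L(6,3) = 72, L_eff = 72/255 = 0.282353
t(6,3) = 4.56 - 3.930·0.282353 = 3.450
Σt over all 10·8 pixels = 204.98
V = pitch²·Σt = 1.4²·204.98 = 401.761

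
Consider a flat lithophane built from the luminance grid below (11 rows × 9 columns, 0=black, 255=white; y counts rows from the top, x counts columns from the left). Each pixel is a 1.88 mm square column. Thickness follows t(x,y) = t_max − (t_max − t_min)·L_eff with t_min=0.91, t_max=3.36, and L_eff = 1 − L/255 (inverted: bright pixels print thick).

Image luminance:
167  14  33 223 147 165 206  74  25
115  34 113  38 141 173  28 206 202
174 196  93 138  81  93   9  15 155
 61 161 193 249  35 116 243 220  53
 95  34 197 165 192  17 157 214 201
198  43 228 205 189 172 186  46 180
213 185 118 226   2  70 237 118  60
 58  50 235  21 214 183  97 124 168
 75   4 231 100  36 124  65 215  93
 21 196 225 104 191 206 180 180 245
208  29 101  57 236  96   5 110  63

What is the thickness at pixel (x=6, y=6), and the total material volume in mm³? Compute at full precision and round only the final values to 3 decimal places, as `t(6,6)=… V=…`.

span = t_max - t_min = 3.36 - 0.91 = 2.450
L(6,6) = 237, L_eff = 1 - 237/255 = 0.070588 (inverted)
t(6,6) = 3.36 - 2.450·0.070588 = 3.187
Σt over all 11·9 pixels = 545363/2550 ≈ 213.8678431
V = pitch²·Σt = 1.88²·545363/2550 = 755.895

t(6,6)=3.187 V=755.895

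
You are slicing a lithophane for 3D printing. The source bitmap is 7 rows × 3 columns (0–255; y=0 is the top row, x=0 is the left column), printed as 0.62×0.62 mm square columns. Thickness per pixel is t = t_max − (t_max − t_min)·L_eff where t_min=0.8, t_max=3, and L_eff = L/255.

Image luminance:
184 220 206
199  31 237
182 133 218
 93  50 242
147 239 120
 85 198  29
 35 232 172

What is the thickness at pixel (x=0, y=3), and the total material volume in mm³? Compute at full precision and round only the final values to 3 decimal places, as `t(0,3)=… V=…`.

span = t_max - t_min = 3 - 0.8 = 2.200
L(0,3) = 93, L_eff = 93/255 = 0.364706
t(0,3) = 3 - 2.200·0.364706 = 2.198
Σt over all 7·3 pixels = 14851/425 ≈ 34.9435294
V = pitch²·Σt = 0.62²·14851/425 = 13.432

t(0,3)=2.198 V=13.432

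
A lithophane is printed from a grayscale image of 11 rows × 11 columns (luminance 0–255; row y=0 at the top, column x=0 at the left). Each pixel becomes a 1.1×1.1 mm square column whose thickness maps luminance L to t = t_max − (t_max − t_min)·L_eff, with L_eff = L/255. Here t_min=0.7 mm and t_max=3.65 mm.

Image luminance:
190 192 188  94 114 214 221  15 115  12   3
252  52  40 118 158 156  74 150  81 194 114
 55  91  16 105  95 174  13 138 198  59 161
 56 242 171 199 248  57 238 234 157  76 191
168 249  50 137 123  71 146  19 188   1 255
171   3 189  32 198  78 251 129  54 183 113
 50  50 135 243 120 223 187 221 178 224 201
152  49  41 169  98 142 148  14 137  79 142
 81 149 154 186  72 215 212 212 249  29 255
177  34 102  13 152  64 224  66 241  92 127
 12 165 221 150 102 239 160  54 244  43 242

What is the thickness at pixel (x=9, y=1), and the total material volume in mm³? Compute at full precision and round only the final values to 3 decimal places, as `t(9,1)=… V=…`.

span = t_max - t_min = 3.65 - 0.7 = 2.950
L(9,1) = 194, L_eff = 194/255 = 0.760784
t(9,1) = 3.65 - 2.950·0.760784 = 1.406
Σt over all 11·11 pixels = 258497/1020 ≈ 253.4284314
V = pitch²·Σt = 1.1²·258497/1020 = 306.648

t(9,1)=1.406 V=306.648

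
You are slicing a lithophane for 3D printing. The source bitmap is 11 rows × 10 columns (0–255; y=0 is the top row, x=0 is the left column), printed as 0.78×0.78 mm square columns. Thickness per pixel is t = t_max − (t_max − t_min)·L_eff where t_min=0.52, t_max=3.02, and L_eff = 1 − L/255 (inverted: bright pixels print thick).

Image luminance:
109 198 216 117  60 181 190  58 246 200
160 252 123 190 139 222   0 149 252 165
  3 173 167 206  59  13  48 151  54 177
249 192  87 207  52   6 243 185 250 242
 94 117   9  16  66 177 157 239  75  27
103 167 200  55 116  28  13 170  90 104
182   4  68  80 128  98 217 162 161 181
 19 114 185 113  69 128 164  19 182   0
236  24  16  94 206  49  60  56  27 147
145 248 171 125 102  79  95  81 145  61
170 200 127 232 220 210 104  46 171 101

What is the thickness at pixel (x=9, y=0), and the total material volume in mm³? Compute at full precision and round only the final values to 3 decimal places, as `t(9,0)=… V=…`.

t(9,0)=2.481 V=118.521

span = t_max - t_min = 3.02 - 0.52 = 2.500
L(9,0) = 200, L_eff = 1 - 200/255 = 0.215686 (inverted)
t(9,0) = 3.02 - 2.500·0.215686 = 2.481
Σt over all 11·10 pixels = 49676/255 ≈ 194.8078431
V = pitch²·Σt = 0.78²·49676/255 = 118.521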